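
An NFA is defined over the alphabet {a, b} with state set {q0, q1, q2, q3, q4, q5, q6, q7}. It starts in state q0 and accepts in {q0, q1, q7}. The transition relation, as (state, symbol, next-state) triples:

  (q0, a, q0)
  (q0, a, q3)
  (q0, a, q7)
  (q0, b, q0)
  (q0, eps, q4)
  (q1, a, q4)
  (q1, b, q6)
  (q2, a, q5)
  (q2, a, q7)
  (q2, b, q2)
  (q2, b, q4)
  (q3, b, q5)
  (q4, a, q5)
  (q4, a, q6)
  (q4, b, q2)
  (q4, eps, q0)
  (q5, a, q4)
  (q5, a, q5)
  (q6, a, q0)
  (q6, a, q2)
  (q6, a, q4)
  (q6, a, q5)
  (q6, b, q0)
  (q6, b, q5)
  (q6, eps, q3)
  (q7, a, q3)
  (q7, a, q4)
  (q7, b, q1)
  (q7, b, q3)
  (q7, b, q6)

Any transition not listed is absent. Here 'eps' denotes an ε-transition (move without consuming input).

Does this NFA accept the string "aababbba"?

Start: ε-closure({q0}) = {q0, q4}.
Read 'a': {q0, q4} → {q0, q3, q4, q5, q6, q7}.
Read 'a': {q0, q3, q4, q5, q6, q7} → {q0, q2, q3, q4, q5, q6, q7}.
Read 'b': {q0, q2, q3, q4, q5, q6, q7} → {q0, q1, q2, q3, q4, q5, q6}.
Read 'a': {q0, q1, q2, q3, q4, q5, q6} → {q0, q2, q3, q4, q5, q6, q7}.
Read 'b': {q0, q2, q3, q4, q5, q6, q7} → {q0, q1, q2, q3, q4, q5, q6}.
Read 'b': {q0, q1, q2, q3, q4, q5, q6} → {q0, q2, q3, q4, q5, q6}.
Read 'b': {q0, q2, q3, q4, q5, q6} → {q0, q2, q4, q5}.
Read 'a': {q0, q2, q4, q5} → {q0, q3, q4, q5, q6, q7}.
The final set {q0, q3, q4, q5, q6, q7} contains the accepting states q0, q7.

Yes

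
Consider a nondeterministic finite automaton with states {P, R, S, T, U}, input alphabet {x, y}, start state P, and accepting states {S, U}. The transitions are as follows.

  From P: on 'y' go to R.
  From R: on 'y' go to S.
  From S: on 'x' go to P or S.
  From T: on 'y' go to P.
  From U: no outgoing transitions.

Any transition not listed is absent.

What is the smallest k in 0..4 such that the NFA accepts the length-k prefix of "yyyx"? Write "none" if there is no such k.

Start in {P}.
Read 'y': {P} → {R}.
Read 'y': {R} → {S}.
None of the earlier sets intersect F, but {S} does.

2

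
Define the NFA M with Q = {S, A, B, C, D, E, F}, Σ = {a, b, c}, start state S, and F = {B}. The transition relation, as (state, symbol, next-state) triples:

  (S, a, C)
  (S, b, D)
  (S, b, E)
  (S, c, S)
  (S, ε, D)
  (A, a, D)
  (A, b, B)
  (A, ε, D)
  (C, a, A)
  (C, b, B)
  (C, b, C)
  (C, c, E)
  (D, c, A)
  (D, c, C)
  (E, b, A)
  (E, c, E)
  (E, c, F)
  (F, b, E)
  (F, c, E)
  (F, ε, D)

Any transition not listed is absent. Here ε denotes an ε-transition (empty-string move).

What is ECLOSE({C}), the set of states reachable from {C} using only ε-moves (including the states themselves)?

{C}

Begin with {C}.
No ε-moves leave this set, so the closure equals the set itself.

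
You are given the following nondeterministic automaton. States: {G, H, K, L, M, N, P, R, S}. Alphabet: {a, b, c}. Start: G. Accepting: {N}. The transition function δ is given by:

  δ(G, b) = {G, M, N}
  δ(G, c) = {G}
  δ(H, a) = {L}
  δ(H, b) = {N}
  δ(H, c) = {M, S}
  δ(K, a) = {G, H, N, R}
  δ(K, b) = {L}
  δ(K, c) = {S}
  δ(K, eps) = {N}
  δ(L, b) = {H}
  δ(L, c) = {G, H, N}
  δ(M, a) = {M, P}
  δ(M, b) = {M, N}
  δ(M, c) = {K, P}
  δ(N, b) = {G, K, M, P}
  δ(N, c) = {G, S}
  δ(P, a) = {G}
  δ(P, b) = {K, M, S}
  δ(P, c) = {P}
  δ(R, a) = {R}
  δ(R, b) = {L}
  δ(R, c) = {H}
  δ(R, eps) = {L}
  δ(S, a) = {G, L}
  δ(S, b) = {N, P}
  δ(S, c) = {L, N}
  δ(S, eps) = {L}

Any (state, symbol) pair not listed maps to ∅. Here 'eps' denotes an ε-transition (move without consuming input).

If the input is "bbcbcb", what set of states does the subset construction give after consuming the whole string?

{G, H, K, L, M, N, P, S}

Start in {G}.
Read 'b': {G} → {G, M, N}.
Read 'b': {G, M, N} → {G, K, M, N, P}.
Read 'c': {G, K, M, N, P} → {G, K, L, N, P, S}.
Read 'b': {G, K, L, N, P, S} → {G, H, K, L, M, N, P, S}.
Read 'c': {G, H, K, L, M, N, P, S} → {G, H, K, L, M, N, P, S}.
Read 'b': {G, H, K, L, M, N, P, S} → {G, H, K, L, M, N, P, S}.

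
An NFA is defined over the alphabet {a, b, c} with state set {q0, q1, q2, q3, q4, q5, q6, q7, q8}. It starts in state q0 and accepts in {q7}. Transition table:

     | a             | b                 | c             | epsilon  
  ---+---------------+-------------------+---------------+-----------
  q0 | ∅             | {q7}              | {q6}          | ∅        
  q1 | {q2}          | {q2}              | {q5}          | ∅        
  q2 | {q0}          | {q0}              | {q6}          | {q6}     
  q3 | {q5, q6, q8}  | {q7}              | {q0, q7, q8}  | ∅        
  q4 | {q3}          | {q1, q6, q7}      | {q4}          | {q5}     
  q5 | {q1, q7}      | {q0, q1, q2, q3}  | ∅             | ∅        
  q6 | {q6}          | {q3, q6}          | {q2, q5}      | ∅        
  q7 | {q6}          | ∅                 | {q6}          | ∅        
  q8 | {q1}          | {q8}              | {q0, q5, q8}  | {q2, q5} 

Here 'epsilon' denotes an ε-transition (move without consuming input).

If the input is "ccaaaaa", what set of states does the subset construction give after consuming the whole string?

Start in {q0}.
Read 'c': q0→{q6}; now {q6}.
Read 'c': q6→{q2, q5}; union {q2, q5}; ε-closure = {q2, q5, q6}.
Read 'a': q2→{q0}, q5→{q1, q7}, q6→{q6}; now {q0, q1, q6, q7}.
Read 'a': q0→∅, q1→{q2}, q6→{q6}, q7→{q6}; now {q2, q6}.
Read 'a': q2→{q0}, q6→{q6}; now {q0, q6}.
Read 'a': q0→∅, q6→{q6}; now {q6}.
Read 'a': q6→{q6}; now {q6}.

{q6}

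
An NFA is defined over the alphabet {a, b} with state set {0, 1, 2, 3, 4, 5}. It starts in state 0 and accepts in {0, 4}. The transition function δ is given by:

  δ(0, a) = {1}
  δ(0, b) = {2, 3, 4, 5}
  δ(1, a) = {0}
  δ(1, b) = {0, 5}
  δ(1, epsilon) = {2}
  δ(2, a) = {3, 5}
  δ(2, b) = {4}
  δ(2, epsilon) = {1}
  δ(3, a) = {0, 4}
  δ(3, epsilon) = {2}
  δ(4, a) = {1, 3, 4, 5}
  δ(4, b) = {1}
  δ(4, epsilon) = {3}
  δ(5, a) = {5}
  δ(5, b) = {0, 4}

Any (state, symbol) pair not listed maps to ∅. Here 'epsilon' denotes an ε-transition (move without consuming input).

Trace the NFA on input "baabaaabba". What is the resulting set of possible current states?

Start in {0}.
Read 'b': {0} → {1, 2, 3, 4, 5}.
Read 'a': {1, 2, 3, 4, 5} → {0, 1, 2, 3, 4, 5}.
Read 'a': {0, 1, 2, 3, 4, 5} → {0, 1, 2, 3, 4, 5}.
Read 'b': {0, 1, 2, 3, 4, 5} → {0, 1, 2, 3, 4, 5}.
Read 'a': {0, 1, 2, 3, 4, 5} → {0, 1, 2, 3, 4, 5}.
Read 'a': {0, 1, 2, 3, 4, 5} → {0, 1, 2, 3, 4, 5}.
Read 'a': {0, 1, 2, 3, 4, 5} → {0, 1, 2, 3, 4, 5}.
Read 'b': {0, 1, 2, 3, 4, 5} → {0, 1, 2, 3, 4, 5}.
Read 'b': {0, 1, 2, 3, 4, 5} → {0, 1, 2, 3, 4, 5}.
Read 'a': {0, 1, 2, 3, 4, 5} → {0, 1, 2, 3, 4, 5}.

{0, 1, 2, 3, 4, 5}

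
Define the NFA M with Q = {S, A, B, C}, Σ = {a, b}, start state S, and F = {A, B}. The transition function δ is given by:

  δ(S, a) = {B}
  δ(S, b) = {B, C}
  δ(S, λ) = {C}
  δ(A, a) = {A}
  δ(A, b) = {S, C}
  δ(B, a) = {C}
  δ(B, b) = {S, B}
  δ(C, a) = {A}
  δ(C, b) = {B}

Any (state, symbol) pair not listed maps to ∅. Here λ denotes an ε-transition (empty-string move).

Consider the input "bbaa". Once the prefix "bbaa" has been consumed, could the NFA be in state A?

Yes

Start: ε-closure({S}) = {S, C}.
Read 'b': {S, C} → {B, C}.
Read 'b': {B, C} → {S, B, C}.
Read 'a': {S, B, C} → {A, B, C}.
Read 'a': {A, B, C} → {A, C}.
State A is in {A, C}.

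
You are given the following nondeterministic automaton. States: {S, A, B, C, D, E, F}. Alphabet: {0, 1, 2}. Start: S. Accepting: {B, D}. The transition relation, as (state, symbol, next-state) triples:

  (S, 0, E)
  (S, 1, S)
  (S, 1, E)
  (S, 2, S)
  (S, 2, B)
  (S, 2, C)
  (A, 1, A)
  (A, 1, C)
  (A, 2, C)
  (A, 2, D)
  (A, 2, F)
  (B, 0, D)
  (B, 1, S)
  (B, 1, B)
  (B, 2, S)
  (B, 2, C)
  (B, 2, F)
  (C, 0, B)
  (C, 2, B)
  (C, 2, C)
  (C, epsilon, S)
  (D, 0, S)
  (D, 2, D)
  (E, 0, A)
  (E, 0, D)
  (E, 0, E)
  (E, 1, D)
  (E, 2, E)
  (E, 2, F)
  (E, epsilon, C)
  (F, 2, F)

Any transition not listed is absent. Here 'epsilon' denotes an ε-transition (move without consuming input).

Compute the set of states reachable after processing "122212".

{S, B, C, D, E, F}

Start in {S}.
Read '1': S→{S, E}; union {S, E}; ε-closure = {S, C, E}.
Read '2': S→{S, B, C}, C→{B, C}, E→{E, F}; now {S, B, C, E, F}.
Read '2': S→{S, B, C}, B→{S, C, F}, C→{B, C}, E→{E, F}, F→{F}; now {S, B, C, E, F}.
Read '2': S→{S, B, C}, B→{S, C, F}, C→{B, C}, E→{E, F}, F→{F}; now {S, B, C, E, F}.
Read '1': S→{S, E}, B→{S, B}, C→∅, E→{D}, F→∅; union {S, B, D, E}; ε-closure = {S, B, C, D, E}.
Read '2': S→{S, B, C}, B→{S, C, F}, C→{B, C}, D→{D}, E→{E, F}; now {S, B, C, D, E, F}.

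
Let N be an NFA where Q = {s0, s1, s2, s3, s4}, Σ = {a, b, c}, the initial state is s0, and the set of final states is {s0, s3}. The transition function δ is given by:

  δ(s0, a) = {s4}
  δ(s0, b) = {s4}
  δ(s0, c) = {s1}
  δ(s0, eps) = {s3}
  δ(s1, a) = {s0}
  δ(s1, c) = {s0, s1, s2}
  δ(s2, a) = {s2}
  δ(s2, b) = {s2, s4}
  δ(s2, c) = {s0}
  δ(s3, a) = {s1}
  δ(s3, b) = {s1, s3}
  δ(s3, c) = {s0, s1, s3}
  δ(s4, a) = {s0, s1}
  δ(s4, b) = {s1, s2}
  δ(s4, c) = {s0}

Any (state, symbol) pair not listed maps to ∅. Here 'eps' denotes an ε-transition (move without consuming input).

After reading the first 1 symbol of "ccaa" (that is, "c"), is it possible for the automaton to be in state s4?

Start: ε-closure({s0}) = {s0, s3}.
Read 'c': s0→{s1}, s3→{s0, s1, s3}; now {s0, s1, s3}.
State s4 is not in {s0, s1, s3}.

No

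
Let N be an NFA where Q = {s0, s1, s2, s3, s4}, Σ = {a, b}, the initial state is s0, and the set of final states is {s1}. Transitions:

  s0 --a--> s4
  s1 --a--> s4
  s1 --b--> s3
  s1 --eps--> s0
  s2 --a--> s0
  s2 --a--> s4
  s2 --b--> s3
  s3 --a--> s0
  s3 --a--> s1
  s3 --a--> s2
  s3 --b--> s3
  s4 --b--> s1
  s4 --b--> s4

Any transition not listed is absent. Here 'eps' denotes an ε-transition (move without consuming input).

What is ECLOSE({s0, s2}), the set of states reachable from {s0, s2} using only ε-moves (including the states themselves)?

Begin with {s0, s2}.
No ε-moves leave this set, so the closure equals the set itself.

{s0, s2}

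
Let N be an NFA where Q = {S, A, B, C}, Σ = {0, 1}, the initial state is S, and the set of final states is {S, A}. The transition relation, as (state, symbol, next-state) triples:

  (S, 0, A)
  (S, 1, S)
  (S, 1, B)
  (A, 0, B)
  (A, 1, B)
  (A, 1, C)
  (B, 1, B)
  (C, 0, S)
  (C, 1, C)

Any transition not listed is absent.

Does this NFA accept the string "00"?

Start in {S}.
Read '0': {S} → {A}.
Read '0': {A} → {B}.
The final set {B} contains no accepting state.

No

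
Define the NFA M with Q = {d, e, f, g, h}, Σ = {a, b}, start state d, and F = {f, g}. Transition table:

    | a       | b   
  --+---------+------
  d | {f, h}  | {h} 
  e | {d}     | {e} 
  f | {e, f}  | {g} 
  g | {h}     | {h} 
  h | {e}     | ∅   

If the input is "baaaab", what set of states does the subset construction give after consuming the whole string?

{e, g}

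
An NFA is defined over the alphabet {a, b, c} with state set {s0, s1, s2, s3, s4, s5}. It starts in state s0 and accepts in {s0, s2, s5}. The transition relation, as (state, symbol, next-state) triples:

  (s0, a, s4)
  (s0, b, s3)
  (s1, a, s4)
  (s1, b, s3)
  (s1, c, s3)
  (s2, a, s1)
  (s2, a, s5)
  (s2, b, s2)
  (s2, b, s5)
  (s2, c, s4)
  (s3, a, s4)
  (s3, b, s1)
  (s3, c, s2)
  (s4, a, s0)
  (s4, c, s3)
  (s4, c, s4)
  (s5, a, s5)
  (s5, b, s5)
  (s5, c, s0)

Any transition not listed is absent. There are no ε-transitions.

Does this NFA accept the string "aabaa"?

Yes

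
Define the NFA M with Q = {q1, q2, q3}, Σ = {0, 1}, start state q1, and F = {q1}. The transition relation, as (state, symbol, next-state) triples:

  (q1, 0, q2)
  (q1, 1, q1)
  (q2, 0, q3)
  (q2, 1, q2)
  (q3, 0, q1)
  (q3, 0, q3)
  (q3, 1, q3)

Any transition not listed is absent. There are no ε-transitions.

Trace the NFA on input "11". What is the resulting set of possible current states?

Start in {q1}.
Read '1': {q1} → {q1}.
Read '1': {q1} → {q1}.

{q1}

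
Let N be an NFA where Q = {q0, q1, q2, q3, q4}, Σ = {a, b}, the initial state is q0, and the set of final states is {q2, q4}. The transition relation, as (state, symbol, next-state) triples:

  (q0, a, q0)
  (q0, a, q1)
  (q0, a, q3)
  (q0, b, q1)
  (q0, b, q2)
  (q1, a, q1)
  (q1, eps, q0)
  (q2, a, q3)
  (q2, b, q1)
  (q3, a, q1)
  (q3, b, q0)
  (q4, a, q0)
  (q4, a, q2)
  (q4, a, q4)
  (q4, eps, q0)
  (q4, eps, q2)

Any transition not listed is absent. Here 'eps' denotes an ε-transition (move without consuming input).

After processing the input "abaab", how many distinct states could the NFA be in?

3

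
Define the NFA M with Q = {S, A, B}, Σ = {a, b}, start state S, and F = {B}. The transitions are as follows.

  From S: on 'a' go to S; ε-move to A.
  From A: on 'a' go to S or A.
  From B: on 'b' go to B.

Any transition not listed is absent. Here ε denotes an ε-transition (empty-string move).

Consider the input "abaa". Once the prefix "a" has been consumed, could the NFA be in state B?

No

Start: ε-closure({S}) = {S, A}.
Read 'a': S→{S}, A→{S, A}; now {S, A}.
State B is not in {S, A}.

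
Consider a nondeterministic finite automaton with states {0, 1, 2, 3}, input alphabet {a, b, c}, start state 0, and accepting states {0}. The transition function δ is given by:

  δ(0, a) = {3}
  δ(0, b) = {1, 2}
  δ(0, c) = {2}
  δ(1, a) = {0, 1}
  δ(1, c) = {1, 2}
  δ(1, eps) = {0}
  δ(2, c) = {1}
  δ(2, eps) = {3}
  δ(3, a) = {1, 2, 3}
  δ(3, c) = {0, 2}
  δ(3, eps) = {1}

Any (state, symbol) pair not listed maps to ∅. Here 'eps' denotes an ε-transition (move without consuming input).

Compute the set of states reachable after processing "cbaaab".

{0, 1, 2, 3}

Start in {0}.
Read 'c': {0} → {0, 1, 2, 3}.
Read 'b': {0, 1, 2, 3} → {0, 1, 2, 3}.
Read 'a': {0, 1, 2, 3} → {0, 1, 2, 3}.
Read 'a': {0, 1, 2, 3} → {0, 1, 2, 3}.
Read 'a': {0, 1, 2, 3} → {0, 1, 2, 3}.
Read 'b': {0, 1, 2, 3} → {0, 1, 2, 3}.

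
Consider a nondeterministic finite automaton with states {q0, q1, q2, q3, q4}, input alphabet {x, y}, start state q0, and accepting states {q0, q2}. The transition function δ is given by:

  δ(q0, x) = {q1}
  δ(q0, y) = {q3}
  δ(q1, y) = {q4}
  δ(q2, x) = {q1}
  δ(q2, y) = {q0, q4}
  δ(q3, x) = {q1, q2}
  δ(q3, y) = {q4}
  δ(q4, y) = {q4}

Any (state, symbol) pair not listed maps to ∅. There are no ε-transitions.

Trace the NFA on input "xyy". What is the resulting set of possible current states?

Start in {q0}.
Read 'x': q0→{q1}; now {q1}.
Read 'y': q1→{q4}; now {q4}.
Read 'y': q4→{q4}; now {q4}.

{q4}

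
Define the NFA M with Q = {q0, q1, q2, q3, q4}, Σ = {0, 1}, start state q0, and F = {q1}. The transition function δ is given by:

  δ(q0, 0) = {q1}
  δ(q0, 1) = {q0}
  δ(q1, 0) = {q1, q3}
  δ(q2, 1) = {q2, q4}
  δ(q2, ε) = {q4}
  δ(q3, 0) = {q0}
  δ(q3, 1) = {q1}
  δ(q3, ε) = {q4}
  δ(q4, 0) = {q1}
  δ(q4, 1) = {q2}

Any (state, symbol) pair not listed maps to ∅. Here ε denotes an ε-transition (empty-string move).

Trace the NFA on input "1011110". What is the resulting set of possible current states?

Start in {q0}.
Read '1': {q0} → {q0}.
Read '0': {q0} → {q1}.
Read '1': {q1} → ∅.
The set is empty and remains empty for the remaining 4 symbols.

∅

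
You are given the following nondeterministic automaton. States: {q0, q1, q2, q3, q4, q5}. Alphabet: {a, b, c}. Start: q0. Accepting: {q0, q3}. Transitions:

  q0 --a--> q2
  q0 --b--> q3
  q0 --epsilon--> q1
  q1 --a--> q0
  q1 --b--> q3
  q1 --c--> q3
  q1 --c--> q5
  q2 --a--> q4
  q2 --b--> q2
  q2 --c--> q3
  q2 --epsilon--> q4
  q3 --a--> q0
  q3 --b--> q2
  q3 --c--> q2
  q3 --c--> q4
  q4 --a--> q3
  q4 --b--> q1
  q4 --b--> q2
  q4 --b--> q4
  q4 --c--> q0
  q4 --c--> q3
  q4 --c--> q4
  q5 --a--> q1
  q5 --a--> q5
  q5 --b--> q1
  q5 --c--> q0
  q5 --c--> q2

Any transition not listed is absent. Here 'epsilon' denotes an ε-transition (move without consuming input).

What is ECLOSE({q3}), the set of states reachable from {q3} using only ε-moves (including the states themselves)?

{q3}

Begin with {q3}.
No ε-moves leave this set, so the closure equals the set itself.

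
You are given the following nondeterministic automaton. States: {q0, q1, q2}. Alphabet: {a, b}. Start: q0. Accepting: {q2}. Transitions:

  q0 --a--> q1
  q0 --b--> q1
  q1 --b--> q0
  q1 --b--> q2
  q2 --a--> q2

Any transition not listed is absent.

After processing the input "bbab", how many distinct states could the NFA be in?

Start in {q0}.
Read 'b': q0→{q1}; now {q1}.
Read 'b': q1→{q0, q2}; now {q0, q2}.
Read 'a': q0→{q1}, q2→{q2}; now {q1, q2}.
Read 'b': q1→{q0, q2}, q2→∅; now {q0, q2}.
That set has 2 states.

2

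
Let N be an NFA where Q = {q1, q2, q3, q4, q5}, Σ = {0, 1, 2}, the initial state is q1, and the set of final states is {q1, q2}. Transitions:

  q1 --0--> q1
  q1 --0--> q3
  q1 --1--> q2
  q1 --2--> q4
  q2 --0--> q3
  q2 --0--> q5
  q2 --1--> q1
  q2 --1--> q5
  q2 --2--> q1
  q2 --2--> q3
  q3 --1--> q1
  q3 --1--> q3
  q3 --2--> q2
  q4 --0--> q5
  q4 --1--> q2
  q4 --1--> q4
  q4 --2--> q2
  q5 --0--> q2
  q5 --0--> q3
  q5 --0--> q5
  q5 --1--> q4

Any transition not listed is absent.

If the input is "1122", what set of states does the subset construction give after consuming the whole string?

{q2}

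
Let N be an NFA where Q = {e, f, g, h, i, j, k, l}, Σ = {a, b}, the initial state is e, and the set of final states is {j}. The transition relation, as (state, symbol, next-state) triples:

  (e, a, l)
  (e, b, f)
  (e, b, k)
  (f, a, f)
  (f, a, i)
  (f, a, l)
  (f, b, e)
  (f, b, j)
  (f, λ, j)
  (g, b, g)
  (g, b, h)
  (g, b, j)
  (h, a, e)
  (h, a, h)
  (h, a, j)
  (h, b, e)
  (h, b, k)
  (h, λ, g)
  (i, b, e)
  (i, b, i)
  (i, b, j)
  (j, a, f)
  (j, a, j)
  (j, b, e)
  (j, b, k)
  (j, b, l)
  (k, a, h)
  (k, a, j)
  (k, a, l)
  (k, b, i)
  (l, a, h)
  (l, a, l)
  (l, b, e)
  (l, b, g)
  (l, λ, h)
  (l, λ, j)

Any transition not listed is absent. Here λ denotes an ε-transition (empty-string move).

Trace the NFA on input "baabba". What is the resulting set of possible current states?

Start in {e}.
Read 'b': {e} → {f, j, k}.
Read 'a': {f, j, k} → {f, g, h, i, j, l}.
Read 'a': {f, g, h, i, j, l} → {e, f, g, h, i, j, l}.
Read 'b': {e, f, g, h, i, j, l} → {e, f, g, h, i, j, k, l}.
Read 'b': {e, f, g, h, i, j, k, l} → {e, f, g, h, i, j, k, l}.
Read 'a': {e, f, g, h, i, j, k, l} → {e, f, g, h, i, j, l}.

{e, f, g, h, i, j, l}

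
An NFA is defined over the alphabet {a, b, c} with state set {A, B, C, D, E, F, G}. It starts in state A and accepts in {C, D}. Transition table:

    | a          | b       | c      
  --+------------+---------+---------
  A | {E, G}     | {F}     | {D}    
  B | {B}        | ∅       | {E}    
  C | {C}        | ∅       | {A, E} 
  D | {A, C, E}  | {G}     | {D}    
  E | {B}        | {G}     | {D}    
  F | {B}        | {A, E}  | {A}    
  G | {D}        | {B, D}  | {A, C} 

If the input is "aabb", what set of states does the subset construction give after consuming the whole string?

Start in {A}.
Read 'a': A→{E, G}; now {E, G}.
Read 'a': E→{B}, G→{D}; now {B, D}.
Read 'b': B→∅, D→{G}; now {G}.
Read 'b': G→{B, D}; now {B, D}.

{B, D}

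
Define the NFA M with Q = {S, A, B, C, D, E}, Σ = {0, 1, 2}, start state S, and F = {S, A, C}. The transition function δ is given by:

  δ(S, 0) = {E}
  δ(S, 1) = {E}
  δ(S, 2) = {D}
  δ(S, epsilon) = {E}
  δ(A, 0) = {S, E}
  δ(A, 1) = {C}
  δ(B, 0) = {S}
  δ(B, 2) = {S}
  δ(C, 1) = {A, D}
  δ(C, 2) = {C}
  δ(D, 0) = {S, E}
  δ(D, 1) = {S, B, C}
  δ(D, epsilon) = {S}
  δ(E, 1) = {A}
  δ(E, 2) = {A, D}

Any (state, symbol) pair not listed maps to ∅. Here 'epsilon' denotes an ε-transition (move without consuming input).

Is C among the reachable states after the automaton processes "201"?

No

Start: ε-closure({S}) = {S, E}.
Read '2': S→{D}, E→{A, D}; union {A, D}; ε-closure = {S, A, D, E}.
Read '0': S→{E}, A→{S, E}, D→{S, E}, E→∅; now {S, E}.
Read '1': S→{E}, E→{A}; now {A, E}.
State C is not in {A, E}.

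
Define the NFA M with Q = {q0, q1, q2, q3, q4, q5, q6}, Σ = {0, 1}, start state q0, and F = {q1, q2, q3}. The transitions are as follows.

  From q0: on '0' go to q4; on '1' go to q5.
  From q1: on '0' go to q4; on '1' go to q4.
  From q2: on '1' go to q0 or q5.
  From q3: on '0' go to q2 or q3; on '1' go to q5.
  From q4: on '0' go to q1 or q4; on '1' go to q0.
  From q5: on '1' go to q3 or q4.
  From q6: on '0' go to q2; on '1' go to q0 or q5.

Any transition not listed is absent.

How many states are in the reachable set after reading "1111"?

Start in {q0}.
Read '1': {q0} → {q5}.
Read '1': {q5} → {q3, q4}.
Read '1': {q3, q4} → {q0, q5}.
Read '1': {q0, q5} → {q3, q4, q5}.
That set has 3 states.

3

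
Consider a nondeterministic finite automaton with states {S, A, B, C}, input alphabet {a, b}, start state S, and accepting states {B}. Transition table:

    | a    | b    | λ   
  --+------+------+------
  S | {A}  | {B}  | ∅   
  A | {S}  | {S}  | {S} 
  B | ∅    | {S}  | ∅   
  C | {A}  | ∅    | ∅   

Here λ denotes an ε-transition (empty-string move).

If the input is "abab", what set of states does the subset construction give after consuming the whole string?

{S, B}

Start in {S}.
Read 'a': S→{A}; union {A}; ε-closure = {S, A}.
Read 'b': S→{B}, A→{S}; now {S, B}.
Read 'a': S→{A}, B→∅; union {A}; ε-closure = {S, A}.
Read 'b': S→{B}, A→{S}; now {S, B}.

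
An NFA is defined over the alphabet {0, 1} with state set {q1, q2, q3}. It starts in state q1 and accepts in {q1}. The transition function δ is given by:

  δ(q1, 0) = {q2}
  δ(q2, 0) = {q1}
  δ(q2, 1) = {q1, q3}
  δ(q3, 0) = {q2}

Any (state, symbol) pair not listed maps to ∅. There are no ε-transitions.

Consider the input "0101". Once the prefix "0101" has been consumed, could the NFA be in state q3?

Start in {q1}.
Read '0': q1→{q2}; now {q2}.
Read '1': q2→{q1, q3}; now {q1, q3}.
Read '0': q1→{q2}, q3→{q2}; now {q2}.
Read '1': q2→{q1, q3}; now {q1, q3}.
State q3 is in {q1, q3}.

Yes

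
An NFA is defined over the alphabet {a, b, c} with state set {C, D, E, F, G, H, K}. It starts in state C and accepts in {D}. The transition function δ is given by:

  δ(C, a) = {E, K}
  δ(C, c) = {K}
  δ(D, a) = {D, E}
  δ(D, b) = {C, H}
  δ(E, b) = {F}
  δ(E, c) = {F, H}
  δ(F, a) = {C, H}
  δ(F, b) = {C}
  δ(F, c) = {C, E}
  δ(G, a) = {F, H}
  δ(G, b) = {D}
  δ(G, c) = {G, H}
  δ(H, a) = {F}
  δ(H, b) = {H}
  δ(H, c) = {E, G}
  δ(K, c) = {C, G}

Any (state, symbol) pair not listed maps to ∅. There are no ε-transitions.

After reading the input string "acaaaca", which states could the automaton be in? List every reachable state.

{C, E, F, H, K}

Start in {C}.
Read 'a': C→{E, K}; now {E, K}.
Read 'c': E→{F, H}, K→{C, G}; now {C, F, G, H}.
Read 'a': C→{E, K}, F→{C, H}, G→{F, H}, H→{F}; now {C, E, F, H, K}.
Read 'a': C→{E, K}, E→∅, F→{C, H}, H→{F}, K→∅; now {C, E, F, H, K}.
Read 'a': C→{E, K}, E→∅, F→{C, H}, H→{F}, K→∅; now {C, E, F, H, K}.
Read 'c': C→{K}, E→{F, H}, F→{C, E}, H→{E, G}, K→{C, G}; now {C, E, F, G, H, K}.
Read 'a': C→{E, K}, E→∅, F→{C, H}, G→{F, H}, H→{F}, K→∅; now {C, E, F, H, K}.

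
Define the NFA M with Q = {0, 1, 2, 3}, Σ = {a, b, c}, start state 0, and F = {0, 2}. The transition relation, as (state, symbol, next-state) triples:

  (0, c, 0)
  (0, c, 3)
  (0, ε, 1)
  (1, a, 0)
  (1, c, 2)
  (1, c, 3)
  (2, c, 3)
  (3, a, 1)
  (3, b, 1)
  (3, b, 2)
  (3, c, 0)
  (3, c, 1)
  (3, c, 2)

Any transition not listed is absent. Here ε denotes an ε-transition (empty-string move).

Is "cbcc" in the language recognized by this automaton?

Start: ε-closure({0}) = {0, 1}.
Read 'c': {0, 1} → {0, 1, 2, 3}.
Read 'b': {0, 1, 2, 3} → {1, 2}.
Read 'c': {1, 2} → {2, 3}.
Read 'c': {2, 3} → {0, 1, 2, 3}.
The final set {0, 1, 2, 3} contains the accepting states 0, 2.

Yes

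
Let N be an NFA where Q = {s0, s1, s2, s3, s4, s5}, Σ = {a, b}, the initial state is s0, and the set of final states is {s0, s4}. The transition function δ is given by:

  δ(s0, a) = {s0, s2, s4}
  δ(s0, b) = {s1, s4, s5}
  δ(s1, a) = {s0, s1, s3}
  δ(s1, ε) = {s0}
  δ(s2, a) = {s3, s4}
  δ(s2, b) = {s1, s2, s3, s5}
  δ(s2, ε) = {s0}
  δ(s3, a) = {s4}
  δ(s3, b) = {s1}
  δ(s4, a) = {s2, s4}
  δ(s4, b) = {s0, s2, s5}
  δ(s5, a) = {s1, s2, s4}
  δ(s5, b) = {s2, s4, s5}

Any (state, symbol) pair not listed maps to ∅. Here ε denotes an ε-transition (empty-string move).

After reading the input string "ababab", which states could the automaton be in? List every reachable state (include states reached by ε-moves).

Start in {s0}.
Read 'a': s0→{s0, s2, s4}; now {s0, s2, s4}.
Read 'b': s0→{s1, s4, s5}, s2→{s1, s2, s3, s5}, s4→{s0, s2, s5}; now {s0, s1, s2, s3, s4, s5}.
Read 'a': s0→{s0, s2, s4}, s1→{s0, s1, s3}, s2→{s3, s4}, s3→{s4}, s4→{s2, s4}, s5→{s1, s2, s4}; now {s0, s1, s2, s3, s4}.
Read 'b': s0→{s1, s4, s5}, s1→∅, s2→{s1, s2, s3, s5}, s3→{s1}, s4→{s0, s2, s5}; now {s0, s1, s2, s3, s4, s5}.
Read 'a': s0→{s0, s2, s4}, s1→{s0, s1, s3}, s2→{s3, s4}, s3→{s4}, s4→{s2, s4}, s5→{s1, s2, s4}; now {s0, s1, s2, s3, s4}.
Read 'b': s0→{s1, s4, s5}, s1→∅, s2→{s1, s2, s3, s5}, s3→{s1}, s4→{s0, s2, s5}; now {s0, s1, s2, s3, s4, s5}.

{s0, s1, s2, s3, s4, s5}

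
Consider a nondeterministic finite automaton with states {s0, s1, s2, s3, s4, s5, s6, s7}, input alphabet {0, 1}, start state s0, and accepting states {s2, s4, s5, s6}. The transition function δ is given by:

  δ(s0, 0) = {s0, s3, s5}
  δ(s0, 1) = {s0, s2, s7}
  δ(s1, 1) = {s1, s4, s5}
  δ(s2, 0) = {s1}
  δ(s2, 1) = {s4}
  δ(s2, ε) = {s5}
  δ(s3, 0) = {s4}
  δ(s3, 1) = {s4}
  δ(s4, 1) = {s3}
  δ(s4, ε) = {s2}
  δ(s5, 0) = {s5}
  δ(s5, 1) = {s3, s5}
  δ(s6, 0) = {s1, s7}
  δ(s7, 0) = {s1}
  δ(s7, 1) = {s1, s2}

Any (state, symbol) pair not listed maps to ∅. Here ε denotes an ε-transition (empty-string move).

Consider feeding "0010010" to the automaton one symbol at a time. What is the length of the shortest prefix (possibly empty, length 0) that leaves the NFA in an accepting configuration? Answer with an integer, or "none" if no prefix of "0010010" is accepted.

Start in {s0}.
Read '0': s0→{s0, s3, s5}; now {s0, s3, s5}.
None of the earlier sets intersect F, but {s0, s3, s5} does.

1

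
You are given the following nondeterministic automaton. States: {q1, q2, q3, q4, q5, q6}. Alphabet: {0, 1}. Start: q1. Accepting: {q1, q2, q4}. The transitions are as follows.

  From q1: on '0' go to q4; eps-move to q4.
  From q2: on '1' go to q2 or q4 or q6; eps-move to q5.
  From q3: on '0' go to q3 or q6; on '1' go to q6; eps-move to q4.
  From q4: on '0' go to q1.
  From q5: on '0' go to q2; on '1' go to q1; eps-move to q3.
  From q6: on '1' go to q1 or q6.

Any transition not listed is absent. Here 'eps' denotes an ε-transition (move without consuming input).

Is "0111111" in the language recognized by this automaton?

No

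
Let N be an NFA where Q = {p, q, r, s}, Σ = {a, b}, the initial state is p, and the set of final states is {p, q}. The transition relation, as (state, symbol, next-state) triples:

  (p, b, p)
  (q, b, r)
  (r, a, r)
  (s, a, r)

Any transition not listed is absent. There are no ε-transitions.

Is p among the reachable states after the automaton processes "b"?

Yes

Start in {p}.
Read 'b': {p} → {p}.
State p is in {p}.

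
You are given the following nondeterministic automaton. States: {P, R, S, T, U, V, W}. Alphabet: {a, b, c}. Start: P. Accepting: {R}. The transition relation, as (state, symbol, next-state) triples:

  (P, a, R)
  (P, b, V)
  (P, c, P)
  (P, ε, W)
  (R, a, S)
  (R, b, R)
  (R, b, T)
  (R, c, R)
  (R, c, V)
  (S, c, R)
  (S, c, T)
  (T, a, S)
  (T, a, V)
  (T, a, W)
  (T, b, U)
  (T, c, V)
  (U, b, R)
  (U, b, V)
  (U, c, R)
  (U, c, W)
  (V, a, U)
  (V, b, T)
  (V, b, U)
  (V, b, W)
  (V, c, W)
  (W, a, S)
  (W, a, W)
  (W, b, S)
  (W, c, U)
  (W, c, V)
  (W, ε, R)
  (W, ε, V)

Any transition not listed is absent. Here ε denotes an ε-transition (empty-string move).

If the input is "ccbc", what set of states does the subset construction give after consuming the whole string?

Start: ε-closure({P}) = {P, R, V, W}.
Read 'c': {P, R, V, W} → {P, R, U, V, W}.
Read 'c': {P, R, U, V, W} → {P, R, U, V, W}.
Read 'b': {P, R, U, V, W} → {R, S, T, U, V, W}.
Read 'c': {R, S, T, U, V, W} → {R, T, U, V, W}.

{R, T, U, V, W}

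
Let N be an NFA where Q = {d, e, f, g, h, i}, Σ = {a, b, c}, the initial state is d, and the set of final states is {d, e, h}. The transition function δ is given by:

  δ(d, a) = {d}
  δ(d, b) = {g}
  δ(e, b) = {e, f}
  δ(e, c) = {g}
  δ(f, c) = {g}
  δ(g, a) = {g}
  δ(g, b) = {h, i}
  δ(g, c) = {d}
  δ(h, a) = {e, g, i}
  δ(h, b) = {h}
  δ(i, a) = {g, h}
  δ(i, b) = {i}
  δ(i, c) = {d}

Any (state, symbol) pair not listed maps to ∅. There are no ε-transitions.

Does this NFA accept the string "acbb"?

Start in {d}.
Read 'a': d→{d}; now {d}.
Read 'c': d→∅; now ∅.
The set is empty and remains empty for the remaining 2 symbols.
The final set ∅ contains no accepting state.

No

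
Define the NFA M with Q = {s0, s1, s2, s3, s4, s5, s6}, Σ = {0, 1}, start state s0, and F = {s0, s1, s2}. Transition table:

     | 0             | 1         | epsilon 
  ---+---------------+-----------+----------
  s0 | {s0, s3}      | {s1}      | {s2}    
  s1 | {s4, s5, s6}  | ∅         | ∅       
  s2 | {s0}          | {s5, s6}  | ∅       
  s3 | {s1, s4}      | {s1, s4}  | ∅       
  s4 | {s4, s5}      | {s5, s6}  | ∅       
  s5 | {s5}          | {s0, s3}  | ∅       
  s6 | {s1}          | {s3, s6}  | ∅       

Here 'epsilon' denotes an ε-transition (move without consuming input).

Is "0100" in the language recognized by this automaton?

Yes

Start: ε-closure({s0}) = {s0, s2}.
Read '0': {s0, s2} → {s0, s2, s3}.
Read '1': {s0, s2, s3} → {s1, s4, s5, s6}.
Read '0': {s1, s4, s5, s6} → {s1, s4, s5, s6}.
Read '0': {s1, s4, s5, s6} → {s1, s4, s5, s6}.
The final set {s1, s4, s5, s6} contains the accepting state s1.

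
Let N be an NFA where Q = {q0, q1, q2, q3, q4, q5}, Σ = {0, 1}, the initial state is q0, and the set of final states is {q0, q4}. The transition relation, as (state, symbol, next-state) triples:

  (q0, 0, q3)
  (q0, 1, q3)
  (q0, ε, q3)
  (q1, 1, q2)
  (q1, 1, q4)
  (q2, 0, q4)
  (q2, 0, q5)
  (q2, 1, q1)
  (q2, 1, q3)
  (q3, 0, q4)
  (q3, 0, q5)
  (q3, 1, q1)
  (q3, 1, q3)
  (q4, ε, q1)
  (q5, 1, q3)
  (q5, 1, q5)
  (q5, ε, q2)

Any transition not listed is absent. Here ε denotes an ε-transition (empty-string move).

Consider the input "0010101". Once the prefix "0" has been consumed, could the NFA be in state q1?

Yes

Start: ε-closure({q0}) = {q0, q3}.
Read '0': q0→{q3}, q3→{q4, q5}; union {q3, q4, q5}; ε-closure = {q1, q2, q3, q4, q5}.
State q1 is in {q1, q2, q3, q4, q5}.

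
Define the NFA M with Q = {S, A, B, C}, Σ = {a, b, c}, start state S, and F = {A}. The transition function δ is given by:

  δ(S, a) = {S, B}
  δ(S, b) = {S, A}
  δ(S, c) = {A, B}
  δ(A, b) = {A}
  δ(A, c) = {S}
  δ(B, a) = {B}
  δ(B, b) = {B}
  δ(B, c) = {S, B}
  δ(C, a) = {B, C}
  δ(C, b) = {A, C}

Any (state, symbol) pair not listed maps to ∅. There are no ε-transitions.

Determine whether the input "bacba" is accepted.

Start in {S}.
Read 'b': {S} → {S, A}.
Read 'a': {S, A} → {S, B}.
Read 'c': {S, B} → {S, A, B}.
Read 'b': {S, A, B} → {S, A, B}.
Read 'a': {S, A, B} → {S, B}.
The final set {S, B} contains no accepting state.

No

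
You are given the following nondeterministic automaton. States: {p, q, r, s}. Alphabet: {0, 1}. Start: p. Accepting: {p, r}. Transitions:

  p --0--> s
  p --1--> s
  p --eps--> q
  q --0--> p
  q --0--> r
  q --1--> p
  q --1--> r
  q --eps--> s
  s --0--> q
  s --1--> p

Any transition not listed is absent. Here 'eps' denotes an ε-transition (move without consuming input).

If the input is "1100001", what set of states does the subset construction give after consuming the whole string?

Start: ε-closure({p}) = {p, q, s}.
Read '1': p→{s}, q→{p, r}, s→{p}; union {p, r, s}; ε-closure = {p, q, r, s}.
Read '1': p→{s}, q→{p, r}, r→∅, s→{p}; union {p, r, s}; ε-closure = {p, q, r, s}.
Read '0': p→{s}, q→{p, r}, r→∅, s→{q}; now {p, q, r, s}.
Read '0': p→{s}, q→{p, r}, r→∅, s→{q}; now {p, q, r, s}.
Read '0': p→{s}, q→{p, r}, r→∅, s→{q}; now {p, q, r, s}.
Read '0': p→{s}, q→{p, r}, r→∅, s→{q}; now {p, q, r, s}.
Read '1': p→{s}, q→{p, r}, r→∅, s→{p}; union {p, r, s}; ε-closure = {p, q, r, s}.

{p, q, r, s}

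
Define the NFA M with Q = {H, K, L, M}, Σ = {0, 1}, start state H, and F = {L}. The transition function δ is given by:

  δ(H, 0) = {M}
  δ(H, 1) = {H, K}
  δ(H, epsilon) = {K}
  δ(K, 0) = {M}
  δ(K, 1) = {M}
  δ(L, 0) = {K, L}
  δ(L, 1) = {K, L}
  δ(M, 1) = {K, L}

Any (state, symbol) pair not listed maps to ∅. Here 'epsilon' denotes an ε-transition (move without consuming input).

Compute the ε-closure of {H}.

Begin with {H}.
ε-move H → K; add K.

{H, K}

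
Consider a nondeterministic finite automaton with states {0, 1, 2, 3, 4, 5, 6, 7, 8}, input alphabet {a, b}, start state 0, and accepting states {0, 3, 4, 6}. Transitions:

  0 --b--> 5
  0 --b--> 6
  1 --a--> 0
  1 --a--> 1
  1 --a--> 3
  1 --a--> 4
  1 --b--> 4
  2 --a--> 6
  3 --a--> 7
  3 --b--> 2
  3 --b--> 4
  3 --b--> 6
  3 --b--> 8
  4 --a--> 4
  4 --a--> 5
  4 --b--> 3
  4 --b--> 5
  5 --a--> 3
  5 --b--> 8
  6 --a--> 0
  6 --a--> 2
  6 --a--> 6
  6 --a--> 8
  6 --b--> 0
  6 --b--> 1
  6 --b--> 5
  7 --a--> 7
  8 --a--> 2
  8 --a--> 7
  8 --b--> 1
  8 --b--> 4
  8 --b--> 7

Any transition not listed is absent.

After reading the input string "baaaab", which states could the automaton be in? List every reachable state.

Start in {0}.
Read 'b': 0→{5, 6}; now {5, 6}.
Read 'a': 5→{3}, 6→{0, 2, 6, 8}; now {0, 2, 3, 6, 8}.
Read 'a': 0→∅, 2→{6}, 3→{7}, 6→{0, 2, 6, 8}, 8→{2, 7}; now {0, 2, 6, 7, 8}.
Read 'a': 0→∅, 2→{6}, 6→{0, 2, 6, 8}, 7→{7}, 8→{2, 7}; now {0, 2, 6, 7, 8}.
Read 'a': 0→∅, 2→{6}, 6→{0, 2, 6, 8}, 7→{7}, 8→{2, 7}; now {0, 2, 6, 7, 8}.
Read 'b': 0→{5, 6}, 2→∅, 6→{0, 1, 5}, 7→∅, 8→{1, 4, 7}; now {0, 1, 4, 5, 6, 7}.

{0, 1, 4, 5, 6, 7}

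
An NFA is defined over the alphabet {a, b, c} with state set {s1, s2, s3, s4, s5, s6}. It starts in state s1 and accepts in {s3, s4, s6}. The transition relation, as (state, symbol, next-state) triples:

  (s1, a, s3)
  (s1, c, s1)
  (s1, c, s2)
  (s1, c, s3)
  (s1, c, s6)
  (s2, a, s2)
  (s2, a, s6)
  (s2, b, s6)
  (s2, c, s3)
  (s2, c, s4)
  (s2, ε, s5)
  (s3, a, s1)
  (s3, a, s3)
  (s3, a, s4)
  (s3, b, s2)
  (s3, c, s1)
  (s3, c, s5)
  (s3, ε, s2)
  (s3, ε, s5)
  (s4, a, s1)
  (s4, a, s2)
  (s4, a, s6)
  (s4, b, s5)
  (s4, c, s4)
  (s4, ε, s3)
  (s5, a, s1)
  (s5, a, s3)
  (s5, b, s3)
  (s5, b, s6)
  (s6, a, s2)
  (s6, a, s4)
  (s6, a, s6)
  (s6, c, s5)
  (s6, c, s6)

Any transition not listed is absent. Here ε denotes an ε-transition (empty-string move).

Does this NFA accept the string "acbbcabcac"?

Start in {s1}.
Read 'a': s1→{s3}; union {s3}; ε-closure = {s2, s3, s5}.
Read 'c': s2→{s3, s4}, s3→{s1, s5}, s5→∅; union {s1, s3, s4, s5}; ε-closure = {s1, s2, s3, s4, s5}.
Read 'b': s1→∅, s2→{s6}, s3→{s2}, s4→{s5}, s5→{s3, s6}; now {s2, s3, s5, s6}.
Read 'b': s2→{s6}, s3→{s2}, s5→{s3, s6}, s6→∅; union {s2, s3, s6}; ε-closure = {s2, s3, s5, s6}.
Read 'c': s2→{s3, s4}, s3→{s1, s5}, s5→∅, s6→{s5, s6}; union {s1, s3, s4, s5, s6}; ε-closure = {s1, s2, s3, s4, s5, s6}.
Read 'a': s1→{s3}, s2→{s2, s6}, s3→{s1, s3, s4}, s4→{s1, s2, s6}, s5→{s1, s3}, s6→{s2, s4, s6}; union {s1, s2, s3, s4, s6}; ε-closure = {s1, s2, s3, s4, s5, s6}.
Read 'b': s1→∅, s2→{s6}, s3→{s2}, s4→{s5}, s5→{s3, s6}, s6→∅; now {s2, s3, s5, s6}.
Read 'c': s2→{s3, s4}, s3→{s1, s5}, s5→∅, s6→{s5, s6}; union {s1, s3, s4, s5, s6}; ε-closure = {s1, s2, s3, s4, s5, s6}.
Read 'a': s1→{s3}, s2→{s2, s6}, s3→{s1, s3, s4}, s4→{s1, s2, s6}, s5→{s1, s3}, s6→{s2, s4, s6}; union {s1, s2, s3, s4, s6}; ε-closure = {s1, s2, s3, s4, s5, s6}.
Read 'c': s1→{s1, s2, s3, s6}, s2→{s3, s4}, s3→{s1, s5}, s4→{s4}, s5→∅, s6→{s5, s6}; now {s1, s2, s3, s4, s5, s6}.
The final set {s1, s2, s3, s4, s5, s6} contains the accepting states s3, s4, s6.

Yes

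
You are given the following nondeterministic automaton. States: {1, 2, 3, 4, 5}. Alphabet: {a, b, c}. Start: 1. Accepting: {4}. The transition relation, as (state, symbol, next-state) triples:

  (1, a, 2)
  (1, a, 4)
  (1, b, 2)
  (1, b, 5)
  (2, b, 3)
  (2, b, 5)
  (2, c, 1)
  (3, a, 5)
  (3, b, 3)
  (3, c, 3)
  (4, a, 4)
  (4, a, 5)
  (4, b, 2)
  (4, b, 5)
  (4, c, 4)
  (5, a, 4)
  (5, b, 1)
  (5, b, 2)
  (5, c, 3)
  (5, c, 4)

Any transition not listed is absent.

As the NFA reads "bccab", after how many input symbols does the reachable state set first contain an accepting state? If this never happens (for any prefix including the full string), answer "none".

Start in {1}.
Read 'b': 1→{2, 5}; now {2, 5}.
Read 'c': 2→{1}, 5→{3, 4}; now {1, 3, 4}.
None of the earlier sets intersect F, but {1, 3, 4} does.

2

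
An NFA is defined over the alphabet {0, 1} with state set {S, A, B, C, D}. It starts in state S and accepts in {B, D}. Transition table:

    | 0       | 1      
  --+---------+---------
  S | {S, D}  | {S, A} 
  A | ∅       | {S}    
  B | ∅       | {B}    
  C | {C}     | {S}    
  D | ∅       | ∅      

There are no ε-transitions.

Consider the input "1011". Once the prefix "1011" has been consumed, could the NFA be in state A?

Yes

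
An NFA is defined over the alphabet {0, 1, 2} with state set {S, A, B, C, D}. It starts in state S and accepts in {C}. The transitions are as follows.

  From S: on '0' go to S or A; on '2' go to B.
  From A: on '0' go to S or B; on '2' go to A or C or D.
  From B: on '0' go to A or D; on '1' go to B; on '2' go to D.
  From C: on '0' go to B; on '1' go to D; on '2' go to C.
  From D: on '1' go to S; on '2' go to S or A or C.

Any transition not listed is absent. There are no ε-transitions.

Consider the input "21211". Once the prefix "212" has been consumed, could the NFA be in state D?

Yes

Start in {S}.
Read '2': {S} → {B}.
Read '1': {B} → {B}.
Read '2': {B} → {D}.
State D is in {D}.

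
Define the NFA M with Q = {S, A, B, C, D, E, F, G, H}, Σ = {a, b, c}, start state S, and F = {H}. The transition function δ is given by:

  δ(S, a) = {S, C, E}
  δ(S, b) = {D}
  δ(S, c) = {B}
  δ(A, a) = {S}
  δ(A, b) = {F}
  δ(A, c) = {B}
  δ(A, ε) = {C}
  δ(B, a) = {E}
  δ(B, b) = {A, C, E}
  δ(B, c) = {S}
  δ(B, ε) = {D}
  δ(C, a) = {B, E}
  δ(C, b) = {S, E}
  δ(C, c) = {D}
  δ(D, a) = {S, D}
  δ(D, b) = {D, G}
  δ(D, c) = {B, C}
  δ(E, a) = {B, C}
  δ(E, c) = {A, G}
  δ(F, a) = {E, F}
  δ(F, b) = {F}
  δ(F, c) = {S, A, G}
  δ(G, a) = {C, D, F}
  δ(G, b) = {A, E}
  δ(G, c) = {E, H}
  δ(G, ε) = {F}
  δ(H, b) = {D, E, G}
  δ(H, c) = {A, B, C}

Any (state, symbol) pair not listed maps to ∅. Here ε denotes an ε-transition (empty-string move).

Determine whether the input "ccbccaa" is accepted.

No

Start in {S}.
Read 'c': S→{B}; union {B}; ε-closure = {B, D}.
Read 'c': B→{S}, D→{B, C}; union {S, B, C}; ε-closure = {S, B, C, D}.
Read 'b': S→{D}, B→{A, C, E}, C→{S, E}, D→{D, G}; union {S, A, C, D, E, G}; ε-closure = {S, A, C, D, E, F, G}.
Read 'c': S→{B}, A→{B}, C→{D}, D→{B, C}, E→{A, G}, F→{S, A, G}, G→{E, H}; union {S, A, B, C, D, E, G, H}; ε-closure = {S, A, B, C, D, E, F, G, H}.
Read 'c': S→{B}, A→{B}, B→{S}, C→{D}, D→{B, C}, E→{A, G}, F→{S, A, G}, G→{E, H}, H→{A, B, C}; union {S, A, B, C, D, E, G, H}; ε-closure = {S, A, B, C, D, E, F, G, H}.
Read 'a': S→{S, C, E}, A→{S}, B→{E}, C→{B, E}, D→{S, D}, E→{B, C}, F→{E, F}, G→{C, D, F}, H→∅; now {S, B, C, D, E, F}.
Read 'a': S→{S, C, E}, B→{E}, C→{B, E}, D→{S, D}, E→{B, C}, F→{E, F}; now {S, B, C, D, E, F}.
The final set {S, B, C, D, E, F} contains no accepting state.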